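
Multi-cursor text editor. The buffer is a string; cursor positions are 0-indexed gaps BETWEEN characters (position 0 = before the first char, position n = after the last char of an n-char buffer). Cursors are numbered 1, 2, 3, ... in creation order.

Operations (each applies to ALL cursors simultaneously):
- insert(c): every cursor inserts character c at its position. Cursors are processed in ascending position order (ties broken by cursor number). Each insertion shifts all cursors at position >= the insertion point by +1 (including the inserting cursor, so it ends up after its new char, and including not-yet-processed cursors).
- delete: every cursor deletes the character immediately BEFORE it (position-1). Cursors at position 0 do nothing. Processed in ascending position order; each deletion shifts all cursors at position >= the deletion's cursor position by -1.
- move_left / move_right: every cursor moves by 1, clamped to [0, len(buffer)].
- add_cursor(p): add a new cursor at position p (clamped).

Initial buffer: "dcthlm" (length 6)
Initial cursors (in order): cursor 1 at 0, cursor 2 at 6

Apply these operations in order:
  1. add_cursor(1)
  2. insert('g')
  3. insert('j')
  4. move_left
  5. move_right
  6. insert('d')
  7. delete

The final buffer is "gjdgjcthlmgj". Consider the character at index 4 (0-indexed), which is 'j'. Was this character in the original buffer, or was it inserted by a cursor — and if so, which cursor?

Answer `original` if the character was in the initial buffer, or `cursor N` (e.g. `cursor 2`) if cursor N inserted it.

Answer: cursor 3

Derivation:
After op 1 (add_cursor(1)): buffer="dcthlm" (len 6), cursors c1@0 c3@1 c2@6, authorship ......
After op 2 (insert('g')): buffer="gdgcthlmg" (len 9), cursors c1@1 c3@3 c2@9, authorship 1.3.....2
After op 3 (insert('j')): buffer="gjdgjcthlmgj" (len 12), cursors c1@2 c3@5 c2@12, authorship 11.33.....22
After op 4 (move_left): buffer="gjdgjcthlmgj" (len 12), cursors c1@1 c3@4 c2@11, authorship 11.33.....22
After op 5 (move_right): buffer="gjdgjcthlmgj" (len 12), cursors c1@2 c3@5 c2@12, authorship 11.33.....22
After op 6 (insert('d')): buffer="gjddgjdcthlmgjd" (len 15), cursors c1@3 c3@7 c2@15, authorship 111.333.....222
After op 7 (delete): buffer="gjdgjcthlmgj" (len 12), cursors c1@2 c3@5 c2@12, authorship 11.33.....22
Authorship (.=original, N=cursor N): 1 1 . 3 3 . . . . . 2 2
Index 4: author = 3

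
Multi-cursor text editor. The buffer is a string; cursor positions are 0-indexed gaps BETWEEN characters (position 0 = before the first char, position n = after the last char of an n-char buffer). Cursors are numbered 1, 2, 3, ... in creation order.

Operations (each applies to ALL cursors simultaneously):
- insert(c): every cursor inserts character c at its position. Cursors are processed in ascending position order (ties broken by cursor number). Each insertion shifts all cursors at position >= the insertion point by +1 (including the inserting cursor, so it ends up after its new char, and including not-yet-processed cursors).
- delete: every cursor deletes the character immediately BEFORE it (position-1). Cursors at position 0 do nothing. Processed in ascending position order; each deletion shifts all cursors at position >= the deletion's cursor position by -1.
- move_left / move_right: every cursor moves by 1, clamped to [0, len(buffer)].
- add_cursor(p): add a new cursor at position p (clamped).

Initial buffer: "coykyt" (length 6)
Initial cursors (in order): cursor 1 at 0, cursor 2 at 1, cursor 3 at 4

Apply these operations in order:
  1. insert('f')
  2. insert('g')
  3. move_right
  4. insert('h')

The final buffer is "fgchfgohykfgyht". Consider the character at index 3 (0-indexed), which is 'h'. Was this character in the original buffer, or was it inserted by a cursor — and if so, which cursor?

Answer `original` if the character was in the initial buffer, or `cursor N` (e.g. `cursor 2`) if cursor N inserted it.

Answer: cursor 1

Derivation:
After op 1 (insert('f')): buffer="fcfoykfyt" (len 9), cursors c1@1 c2@3 c3@7, authorship 1.2...3..
After op 2 (insert('g')): buffer="fgcfgoykfgyt" (len 12), cursors c1@2 c2@5 c3@10, authorship 11.22...33..
After op 3 (move_right): buffer="fgcfgoykfgyt" (len 12), cursors c1@3 c2@6 c3@11, authorship 11.22...33..
After op 4 (insert('h')): buffer="fgchfgohykfgyht" (len 15), cursors c1@4 c2@8 c3@14, authorship 11.122.2..33.3.
Authorship (.=original, N=cursor N): 1 1 . 1 2 2 . 2 . . 3 3 . 3 .
Index 3: author = 1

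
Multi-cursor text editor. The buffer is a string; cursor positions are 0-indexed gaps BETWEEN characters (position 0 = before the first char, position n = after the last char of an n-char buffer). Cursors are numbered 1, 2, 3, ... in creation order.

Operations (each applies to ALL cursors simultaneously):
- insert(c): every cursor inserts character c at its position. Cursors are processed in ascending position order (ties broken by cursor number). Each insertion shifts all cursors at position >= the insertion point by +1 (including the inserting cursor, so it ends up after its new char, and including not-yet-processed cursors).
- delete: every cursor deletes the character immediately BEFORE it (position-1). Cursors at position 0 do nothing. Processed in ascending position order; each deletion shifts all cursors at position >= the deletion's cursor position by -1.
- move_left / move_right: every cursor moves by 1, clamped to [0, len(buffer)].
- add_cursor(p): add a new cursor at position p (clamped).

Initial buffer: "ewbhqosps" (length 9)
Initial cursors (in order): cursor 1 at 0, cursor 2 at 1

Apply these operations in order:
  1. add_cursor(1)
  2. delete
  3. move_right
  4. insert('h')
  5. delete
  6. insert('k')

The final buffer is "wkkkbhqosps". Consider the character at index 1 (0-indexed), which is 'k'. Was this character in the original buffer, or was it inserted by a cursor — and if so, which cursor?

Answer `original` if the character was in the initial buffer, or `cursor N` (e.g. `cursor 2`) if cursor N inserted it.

Answer: cursor 1

Derivation:
After op 1 (add_cursor(1)): buffer="ewbhqosps" (len 9), cursors c1@0 c2@1 c3@1, authorship .........
After op 2 (delete): buffer="wbhqosps" (len 8), cursors c1@0 c2@0 c3@0, authorship ........
After op 3 (move_right): buffer="wbhqosps" (len 8), cursors c1@1 c2@1 c3@1, authorship ........
After op 4 (insert('h')): buffer="whhhbhqosps" (len 11), cursors c1@4 c2@4 c3@4, authorship .123.......
After op 5 (delete): buffer="wbhqosps" (len 8), cursors c1@1 c2@1 c3@1, authorship ........
After op 6 (insert('k')): buffer="wkkkbhqosps" (len 11), cursors c1@4 c2@4 c3@4, authorship .123.......
Authorship (.=original, N=cursor N): . 1 2 3 . . . . . . .
Index 1: author = 1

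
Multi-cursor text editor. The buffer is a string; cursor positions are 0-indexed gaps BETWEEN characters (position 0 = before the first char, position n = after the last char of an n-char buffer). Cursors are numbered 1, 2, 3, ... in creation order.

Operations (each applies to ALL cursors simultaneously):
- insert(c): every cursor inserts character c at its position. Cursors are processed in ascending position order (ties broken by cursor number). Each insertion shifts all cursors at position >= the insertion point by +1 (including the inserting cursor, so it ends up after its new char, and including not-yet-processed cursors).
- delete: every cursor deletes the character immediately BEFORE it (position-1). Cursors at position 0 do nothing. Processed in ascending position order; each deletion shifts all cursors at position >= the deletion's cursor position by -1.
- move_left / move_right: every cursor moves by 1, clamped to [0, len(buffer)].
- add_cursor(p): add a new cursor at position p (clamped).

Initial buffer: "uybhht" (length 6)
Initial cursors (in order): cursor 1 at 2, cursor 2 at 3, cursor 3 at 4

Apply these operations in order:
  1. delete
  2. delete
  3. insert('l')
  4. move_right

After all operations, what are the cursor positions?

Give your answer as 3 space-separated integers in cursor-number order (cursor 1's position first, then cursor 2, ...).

After op 1 (delete): buffer="uht" (len 3), cursors c1@1 c2@1 c3@1, authorship ...
After op 2 (delete): buffer="ht" (len 2), cursors c1@0 c2@0 c3@0, authorship ..
After op 3 (insert('l')): buffer="lllht" (len 5), cursors c1@3 c2@3 c3@3, authorship 123..
After op 4 (move_right): buffer="lllht" (len 5), cursors c1@4 c2@4 c3@4, authorship 123..

Answer: 4 4 4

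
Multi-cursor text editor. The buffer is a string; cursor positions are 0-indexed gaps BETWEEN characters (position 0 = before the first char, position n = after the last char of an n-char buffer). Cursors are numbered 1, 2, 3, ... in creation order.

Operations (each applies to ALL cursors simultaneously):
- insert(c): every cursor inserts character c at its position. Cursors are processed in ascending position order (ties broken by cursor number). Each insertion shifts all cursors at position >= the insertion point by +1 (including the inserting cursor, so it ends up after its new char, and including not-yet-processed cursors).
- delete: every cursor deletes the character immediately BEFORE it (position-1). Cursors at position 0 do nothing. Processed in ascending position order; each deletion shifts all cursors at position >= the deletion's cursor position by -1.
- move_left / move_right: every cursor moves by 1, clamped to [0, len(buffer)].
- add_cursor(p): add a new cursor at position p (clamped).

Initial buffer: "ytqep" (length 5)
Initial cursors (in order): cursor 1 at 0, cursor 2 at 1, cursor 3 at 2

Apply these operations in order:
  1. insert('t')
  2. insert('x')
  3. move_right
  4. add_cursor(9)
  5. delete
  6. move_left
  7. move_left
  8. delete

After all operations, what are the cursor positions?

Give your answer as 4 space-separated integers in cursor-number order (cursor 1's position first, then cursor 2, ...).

Answer: 0 0 0 0

Derivation:
After op 1 (insert('t')): buffer="tytttqep" (len 8), cursors c1@1 c2@3 c3@5, authorship 1.2.3...
After op 2 (insert('x')): buffer="txytxttxqep" (len 11), cursors c1@2 c2@5 c3@8, authorship 11.22.33...
After op 3 (move_right): buffer="txytxttxqep" (len 11), cursors c1@3 c2@6 c3@9, authorship 11.22.33...
After op 4 (add_cursor(9)): buffer="txytxttxqep" (len 11), cursors c1@3 c2@6 c3@9 c4@9, authorship 11.22.33...
After op 5 (delete): buffer="txtxtep" (len 7), cursors c1@2 c2@4 c3@5 c4@5, authorship 11223..
After op 6 (move_left): buffer="txtxtep" (len 7), cursors c1@1 c2@3 c3@4 c4@4, authorship 11223..
After op 7 (move_left): buffer="txtxtep" (len 7), cursors c1@0 c2@2 c3@3 c4@3, authorship 11223..
After op 8 (delete): buffer="xtep" (len 4), cursors c1@0 c2@0 c3@0 c4@0, authorship 23..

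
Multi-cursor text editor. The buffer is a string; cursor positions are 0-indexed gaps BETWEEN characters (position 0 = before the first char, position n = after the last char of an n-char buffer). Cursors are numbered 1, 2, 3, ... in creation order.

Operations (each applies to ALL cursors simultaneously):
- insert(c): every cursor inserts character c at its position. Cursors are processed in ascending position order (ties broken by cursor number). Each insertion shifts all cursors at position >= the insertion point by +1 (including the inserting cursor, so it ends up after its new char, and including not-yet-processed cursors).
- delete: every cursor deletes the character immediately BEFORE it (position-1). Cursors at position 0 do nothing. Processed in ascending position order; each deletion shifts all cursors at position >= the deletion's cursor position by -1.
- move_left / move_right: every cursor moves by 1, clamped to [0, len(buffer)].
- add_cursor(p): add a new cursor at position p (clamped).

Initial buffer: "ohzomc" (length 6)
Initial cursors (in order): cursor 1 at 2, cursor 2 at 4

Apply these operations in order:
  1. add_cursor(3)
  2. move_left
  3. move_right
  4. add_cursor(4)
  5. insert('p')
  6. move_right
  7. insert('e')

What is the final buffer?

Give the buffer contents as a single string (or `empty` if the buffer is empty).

Answer: ohpzepoeppmeec

Derivation:
After op 1 (add_cursor(3)): buffer="ohzomc" (len 6), cursors c1@2 c3@3 c2@4, authorship ......
After op 2 (move_left): buffer="ohzomc" (len 6), cursors c1@1 c3@2 c2@3, authorship ......
After op 3 (move_right): buffer="ohzomc" (len 6), cursors c1@2 c3@3 c2@4, authorship ......
After op 4 (add_cursor(4)): buffer="ohzomc" (len 6), cursors c1@2 c3@3 c2@4 c4@4, authorship ......
After op 5 (insert('p')): buffer="ohpzpoppmc" (len 10), cursors c1@3 c3@5 c2@8 c4@8, authorship ..1.3.24..
After op 6 (move_right): buffer="ohpzpoppmc" (len 10), cursors c1@4 c3@6 c2@9 c4@9, authorship ..1.3.24..
After op 7 (insert('e')): buffer="ohpzepoeppmeec" (len 14), cursors c1@5 c3@8 c2@13 c4@13, authorship ..1.13.324.24.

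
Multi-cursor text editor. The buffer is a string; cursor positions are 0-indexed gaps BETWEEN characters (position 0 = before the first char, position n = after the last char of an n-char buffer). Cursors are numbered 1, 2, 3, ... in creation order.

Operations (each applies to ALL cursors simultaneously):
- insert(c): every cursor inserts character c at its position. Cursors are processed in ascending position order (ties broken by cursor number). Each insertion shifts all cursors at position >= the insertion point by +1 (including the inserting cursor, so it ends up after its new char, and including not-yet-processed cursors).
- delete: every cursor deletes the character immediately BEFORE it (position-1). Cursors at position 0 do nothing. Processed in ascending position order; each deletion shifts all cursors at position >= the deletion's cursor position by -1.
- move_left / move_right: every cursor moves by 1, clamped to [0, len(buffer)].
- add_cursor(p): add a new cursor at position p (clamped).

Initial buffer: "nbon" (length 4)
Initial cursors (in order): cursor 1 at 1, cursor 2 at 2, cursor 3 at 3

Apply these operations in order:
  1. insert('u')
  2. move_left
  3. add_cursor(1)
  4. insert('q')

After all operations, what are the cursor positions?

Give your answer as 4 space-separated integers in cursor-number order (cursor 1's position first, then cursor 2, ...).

Answer: 3 6 9 3

Derivation:
After op 1 (insert('u')): buffer="nubuoun" (len 7), cursors c1@2 c2@4 c3@6, authorship .1.2.3.
After op 2 (move_left): buffer="nubuoun" (len 7), cursors c1@1 c2@3 c3@5, authorship .1.2.3.
After op 3 (add_cursor(1)): buffer="nubuoun" (len 7), cursors c1@1 c4@1 c2@3 c3@5, authorship .1.2.3.
After op 4 (insert('q')): buffer="nqqubquoqun" (len 11), cursors c1@3 c4@3 c2@6 c3@9, authorship .141.22.33.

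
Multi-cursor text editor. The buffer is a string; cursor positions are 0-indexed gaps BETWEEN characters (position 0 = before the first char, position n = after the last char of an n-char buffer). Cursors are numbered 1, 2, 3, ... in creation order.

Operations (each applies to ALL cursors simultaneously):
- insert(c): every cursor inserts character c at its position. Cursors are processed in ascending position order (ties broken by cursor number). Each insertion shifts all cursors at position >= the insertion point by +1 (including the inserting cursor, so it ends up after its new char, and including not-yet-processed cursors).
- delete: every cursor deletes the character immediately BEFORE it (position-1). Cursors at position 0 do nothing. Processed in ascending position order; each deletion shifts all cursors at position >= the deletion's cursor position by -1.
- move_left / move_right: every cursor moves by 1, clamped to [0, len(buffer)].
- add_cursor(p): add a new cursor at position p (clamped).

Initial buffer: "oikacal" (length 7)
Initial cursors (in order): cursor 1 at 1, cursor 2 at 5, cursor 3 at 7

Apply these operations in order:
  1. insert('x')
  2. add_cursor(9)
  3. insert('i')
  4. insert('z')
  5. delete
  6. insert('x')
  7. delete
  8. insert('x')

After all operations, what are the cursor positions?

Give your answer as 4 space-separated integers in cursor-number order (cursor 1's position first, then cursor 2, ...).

After op 1 (insert('x')): buffer="oxikacxalx" (len 10), cursors c1@2 c2@7 c3@10, authorship .1....2..3
After op 2 (add_cursor(9)): buffer="oxikacxalx" (len 10), cursors c1@2 c2@7 c4@9 c3@10, authorship .1....2..3
After op 3 (insert('i')): buffer="oxiikacxialixi" (len 14), cursors c1@3 c2@9 c4@12 c3@14, authorship .11....22..433
After op 4 (insert('z')): buffer="oxizikacxizalizxiz" (len 18), cursors c1@4 c2@11 c4@15 c3@18, authorship .111....222..44333
After op 5 (delete): buffer="oxiikacxialixi" (len 14), cursors c1@3 c2@9 c4@12 c3@14, authorship .11....22..433
After op 6 (insert('x')): buffer="oxixikacxixalixxix" (len 18), cursors c1@4 c2@11 c4@15 c3@18, authorship .111....222..44333
After op 7 (delete): buffer="oxiikacxialixi" (len 14), cursors c1@3 c2@9 c4@12 c3@14, authorship .11....22..433
After op 8 (insert('x')): buffer="oxixikacxixalixxix" (len 18), cursors c1@4 c2@11 c4@15 c3@18, authorship .111....222..44333

Answer: 4 11 18 15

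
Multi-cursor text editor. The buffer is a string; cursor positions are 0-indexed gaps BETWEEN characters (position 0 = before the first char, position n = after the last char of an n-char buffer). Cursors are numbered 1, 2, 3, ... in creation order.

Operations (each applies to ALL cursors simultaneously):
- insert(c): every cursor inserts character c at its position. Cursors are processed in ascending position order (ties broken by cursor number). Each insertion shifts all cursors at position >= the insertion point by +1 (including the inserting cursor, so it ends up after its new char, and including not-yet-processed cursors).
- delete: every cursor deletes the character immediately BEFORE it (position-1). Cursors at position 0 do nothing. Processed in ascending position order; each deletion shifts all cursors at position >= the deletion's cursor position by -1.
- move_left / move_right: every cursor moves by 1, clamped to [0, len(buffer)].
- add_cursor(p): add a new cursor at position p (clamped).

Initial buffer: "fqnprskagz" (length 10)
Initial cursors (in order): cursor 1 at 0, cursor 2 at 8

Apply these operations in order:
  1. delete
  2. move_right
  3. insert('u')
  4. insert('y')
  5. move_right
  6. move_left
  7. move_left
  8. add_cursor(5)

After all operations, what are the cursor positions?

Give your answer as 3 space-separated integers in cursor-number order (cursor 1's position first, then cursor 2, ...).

Answer: 2 11 5

Derivation:
After op 1 (delete): buffer="fqnprskgz" (len 9), cursors c1@0 c2@7, authorship .........
After op 2 (move_right): buffer="fqnprskgz" (len 9), cursors c1@1 c2@8, authorship .........
After op 3 (insert('u')): buffer="fuqnprskguz" (len 11), cursors c1@2 c2@10, authorship .1.......2.
After op 4 (insert('y')): buffer="fuyqnprskguyz" (len 13), cursors c1@3 c2@12, authorship .11.......22.
After op 5 (move_right): buffer="fuyqnprskguyz" (len 13), cursors c1@4 c2@13, authorship .11.......22.
After op 6 (move_left): buffer="fuyqnprskguyz" (len 13), cursors c1@3 c2@12, authorship .11.......22.
After op 7 (move_left): buffer="fuyqnprskguyz" (len 13), cursors c1@2 c2@11, authorship .11.......22.
After op 8 (add_cursor(5)): buffer="fuyqnprskguyz" (len 13), cursors c1@2 c3@5 c2@11, authorship .11.......22.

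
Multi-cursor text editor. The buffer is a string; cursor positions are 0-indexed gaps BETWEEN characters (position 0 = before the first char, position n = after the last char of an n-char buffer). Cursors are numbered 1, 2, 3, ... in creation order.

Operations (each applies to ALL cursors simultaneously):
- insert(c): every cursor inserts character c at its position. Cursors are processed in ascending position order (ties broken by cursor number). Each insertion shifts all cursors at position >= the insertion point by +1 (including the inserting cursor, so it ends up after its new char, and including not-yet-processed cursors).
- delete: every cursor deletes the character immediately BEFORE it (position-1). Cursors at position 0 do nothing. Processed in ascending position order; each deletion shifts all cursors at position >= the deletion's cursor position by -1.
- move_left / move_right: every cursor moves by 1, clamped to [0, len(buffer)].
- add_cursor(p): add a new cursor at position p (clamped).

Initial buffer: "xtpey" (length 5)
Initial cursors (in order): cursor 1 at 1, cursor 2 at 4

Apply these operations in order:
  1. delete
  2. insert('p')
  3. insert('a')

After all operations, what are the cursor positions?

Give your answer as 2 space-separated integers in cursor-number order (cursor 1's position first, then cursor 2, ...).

After op 1 (delete): buffer="tpy" (len 3), cursors c1@0 c2@2, authorship ...
After op 2 (insert('p')): buffer="ptppy" (len 5), cursors c1@1 c2@4, authorship 1..2.
After op 3 (insert('a')): buffer="patppay" (len 7), cursors c1@2 c2@6, authorship 11..22.

Answer: 2 6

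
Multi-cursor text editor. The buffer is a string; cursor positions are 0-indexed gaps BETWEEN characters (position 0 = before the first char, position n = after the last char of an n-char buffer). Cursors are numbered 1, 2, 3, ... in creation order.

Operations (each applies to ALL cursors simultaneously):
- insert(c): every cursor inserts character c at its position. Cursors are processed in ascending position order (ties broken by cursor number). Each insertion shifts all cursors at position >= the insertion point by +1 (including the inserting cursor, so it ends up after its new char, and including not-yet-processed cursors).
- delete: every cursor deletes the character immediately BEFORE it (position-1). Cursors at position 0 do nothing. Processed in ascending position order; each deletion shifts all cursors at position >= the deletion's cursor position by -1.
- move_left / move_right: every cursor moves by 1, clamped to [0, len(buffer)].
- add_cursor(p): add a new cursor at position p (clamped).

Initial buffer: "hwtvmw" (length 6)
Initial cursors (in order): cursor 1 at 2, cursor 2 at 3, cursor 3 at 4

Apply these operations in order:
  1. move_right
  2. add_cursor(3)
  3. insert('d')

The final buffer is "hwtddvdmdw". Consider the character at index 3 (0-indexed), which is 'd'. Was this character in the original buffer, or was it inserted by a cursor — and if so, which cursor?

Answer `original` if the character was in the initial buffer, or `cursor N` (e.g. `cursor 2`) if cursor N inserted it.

Answer: cursor 1

Derivation:
After op 1 (move_right): buffer="hwtvmw" (len 6), cursors c1@3 c2@4 c3@5, authorship ......
After op 2 (add_cursor(3)): buffer="hwtvmw" (len 6), cursors c1@3 c4@3 c2@4 c3@5, authorship ......
After op 3 (insert('d')): buffer="hwtddvdmdw" (len 10), cursors c1@5 c4@5 c2@7 c3@9, authorship ...14.2.3.
Authorship (.=original, N=cursor N): . . . 1 4 . 2 . 3 .
Index 3: author = 1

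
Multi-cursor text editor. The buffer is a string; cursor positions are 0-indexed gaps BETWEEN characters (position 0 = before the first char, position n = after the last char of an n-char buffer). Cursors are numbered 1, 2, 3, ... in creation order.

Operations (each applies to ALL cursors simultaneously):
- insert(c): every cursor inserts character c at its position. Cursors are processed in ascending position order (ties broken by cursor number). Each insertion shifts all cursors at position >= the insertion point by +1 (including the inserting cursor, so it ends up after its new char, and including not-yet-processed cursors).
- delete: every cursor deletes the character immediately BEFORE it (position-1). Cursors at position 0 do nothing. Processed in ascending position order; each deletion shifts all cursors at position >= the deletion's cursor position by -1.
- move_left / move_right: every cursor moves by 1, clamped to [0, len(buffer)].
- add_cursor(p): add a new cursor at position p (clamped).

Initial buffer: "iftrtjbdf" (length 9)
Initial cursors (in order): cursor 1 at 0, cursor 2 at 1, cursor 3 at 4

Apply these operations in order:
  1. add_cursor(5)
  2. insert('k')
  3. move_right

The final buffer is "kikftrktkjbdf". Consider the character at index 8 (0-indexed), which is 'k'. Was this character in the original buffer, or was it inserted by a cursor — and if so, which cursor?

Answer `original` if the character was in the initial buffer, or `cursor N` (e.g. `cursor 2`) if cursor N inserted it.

Answer: cursor 4

Derivation:
After op 1 (add_cursor(5)): buffer="iftrtjbdf" (len 9), cursors c1@0 c2@1 c3@4 c4@5, authorship .........
After op 2 (insert('k')): buffer="kikftrktkjbdf" (len 13), cursors c1@1 c2@3 c3@7 c4@9, authorship 1.2...3.4....
After op 3 (move_right): buffer="kikftrktkjbdf" (len 13), cursors c1@2 c2@4 c3@8 c4@10, authorship 1.2...3.4....
Authorship (.=original, N=cursor N): 1 . 2 . . . 3 . 4 . . . .
Index 8: author = 4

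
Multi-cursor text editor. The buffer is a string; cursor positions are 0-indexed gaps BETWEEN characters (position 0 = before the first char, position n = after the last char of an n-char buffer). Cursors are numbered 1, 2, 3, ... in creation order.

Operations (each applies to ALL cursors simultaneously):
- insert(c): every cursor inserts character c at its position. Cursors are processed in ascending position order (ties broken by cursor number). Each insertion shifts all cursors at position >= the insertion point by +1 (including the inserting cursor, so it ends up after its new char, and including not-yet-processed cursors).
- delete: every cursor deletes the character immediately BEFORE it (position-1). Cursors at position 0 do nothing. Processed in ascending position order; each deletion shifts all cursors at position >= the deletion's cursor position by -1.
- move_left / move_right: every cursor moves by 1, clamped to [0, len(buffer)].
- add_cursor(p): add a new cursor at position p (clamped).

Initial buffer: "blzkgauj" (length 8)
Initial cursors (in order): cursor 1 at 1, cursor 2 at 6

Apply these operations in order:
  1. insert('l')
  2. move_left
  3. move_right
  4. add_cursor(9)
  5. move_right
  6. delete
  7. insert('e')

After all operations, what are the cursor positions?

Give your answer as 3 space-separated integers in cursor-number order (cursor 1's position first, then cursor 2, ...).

After op 1 (insert('l')): buffer="bllzkgaluj" (len 10), cursors c1@2 c2@8, authorship .1.....2..
After op 2 (move_left): buffer="bllzkgaluj" (len 10), cursors c1@1 c2@7, authorship .1.....2..
After op 3 (move_right): buffer="bllzkgaluj" (len 10), cursors c1@2 c2@8, authorship .1.....2..
After op 4 (add_cursor(9)): buffer="bllzkgaluj" (len 10), cursors c1@2 c2@8 c3@9, authorship .1.....2..
After op 5 (move_right): buffer="bllzkgaluj" (len 10), cursors c1@3 c2@9 c3@10, authorship .1.....2..
After op 6 (delete): buffer="blzkgal" (len 7), cursors c1@2 c2@7 c3@7, authorship .1....2
After op 7 (insert('e')): buffer="blezkgalee" (len 10), cursors c1@3 c2@10 c3@10, authorship .11....223

Answer: 3 10 10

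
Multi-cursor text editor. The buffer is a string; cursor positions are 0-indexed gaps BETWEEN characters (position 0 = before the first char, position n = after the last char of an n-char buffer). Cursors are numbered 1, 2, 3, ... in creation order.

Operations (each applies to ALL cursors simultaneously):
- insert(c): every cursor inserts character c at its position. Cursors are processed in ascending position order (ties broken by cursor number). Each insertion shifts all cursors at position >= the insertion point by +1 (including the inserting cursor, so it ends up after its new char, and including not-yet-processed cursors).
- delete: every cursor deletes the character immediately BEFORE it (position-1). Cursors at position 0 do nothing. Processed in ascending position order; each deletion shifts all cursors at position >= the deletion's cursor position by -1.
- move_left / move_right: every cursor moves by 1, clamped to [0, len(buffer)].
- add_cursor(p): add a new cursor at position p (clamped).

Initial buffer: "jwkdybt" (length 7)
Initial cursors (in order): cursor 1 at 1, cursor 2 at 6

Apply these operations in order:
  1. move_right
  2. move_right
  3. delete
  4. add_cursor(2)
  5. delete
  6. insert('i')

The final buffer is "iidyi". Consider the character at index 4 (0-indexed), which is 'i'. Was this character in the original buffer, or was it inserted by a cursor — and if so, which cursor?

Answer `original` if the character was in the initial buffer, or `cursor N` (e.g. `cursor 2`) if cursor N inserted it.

Answer: cursor 2

Derivation:
After op 1 (move_right): buffer="jwkdybt" (len 7), cursors c1@2 c2@7, authorship .......
After op 2 (move_right): buffer="jwkdybt" (len 7), cursors c1@3 c2@7, authorship .......
After op 3 (delete): buffer="jwdyb" (len 5), cursors c1@2 c2@5, authorship .....
After op 4 (add_cursor(2)): buffer="jwdyb" (len 5), cursors c1@2 c3@2 c2@5, authorship .....
After op 5 (delete): buffer="dy" (len 2), cursors c1@0 c3@0 c2@2, authorship ..
After op 6 (insert('i')): buffer="iidyi" (len 5), cursors c1@2 c3@2 c2@5, authorship 13..2
Authorship (.=original, N=cursor N): 1 3 . . 2
Index 4: author = 2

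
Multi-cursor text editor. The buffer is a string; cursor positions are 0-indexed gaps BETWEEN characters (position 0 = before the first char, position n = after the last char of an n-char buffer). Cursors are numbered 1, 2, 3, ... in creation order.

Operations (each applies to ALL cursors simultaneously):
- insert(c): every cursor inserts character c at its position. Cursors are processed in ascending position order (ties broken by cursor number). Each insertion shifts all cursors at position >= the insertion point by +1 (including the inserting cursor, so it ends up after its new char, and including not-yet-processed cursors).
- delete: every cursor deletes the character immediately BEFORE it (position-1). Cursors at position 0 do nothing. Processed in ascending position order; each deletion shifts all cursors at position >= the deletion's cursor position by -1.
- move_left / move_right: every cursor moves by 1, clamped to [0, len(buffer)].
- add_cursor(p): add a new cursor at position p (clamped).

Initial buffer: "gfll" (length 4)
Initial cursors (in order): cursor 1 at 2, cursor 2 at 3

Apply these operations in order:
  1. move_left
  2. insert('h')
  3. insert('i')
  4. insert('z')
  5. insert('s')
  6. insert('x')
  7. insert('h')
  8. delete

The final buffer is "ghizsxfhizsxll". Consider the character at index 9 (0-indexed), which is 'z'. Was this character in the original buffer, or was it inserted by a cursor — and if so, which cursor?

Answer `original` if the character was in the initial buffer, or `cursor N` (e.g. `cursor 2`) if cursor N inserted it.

After op 1 (move_left): buffer="gfll" (len 4), cursors c1@1 c2@2, authorship ....
After op 2 (insert('h')): buffer="ghfhll" (len 6), cursors c1@2 c2@4, authorship .1.2..
After op 3 (insert('i')): buffer="ghifhill" (len 8), cursors c1@3 c2@6, authorship .11.22..
After op 4 (insert('z')): buffer="ghizfhizll" (len 10), cursors c1@4 c2@8, authorship .111.222..
After op 5 (insert('s')): buffer="ghizsfhizsll" (len 12), cursors c1@5 c2@10, authorship .1111.2222..
After op 6 (insert('x')): buffer="ghizsxfhizsxll" (len 14), cursors c1@6 c2@12, authorship .11111.22222..
After op 7 (insert('h')): buffer="ghizsxhfhizsxhll" (len 16), cursors c1@7 c2@14, authorship .111111.222222..
After op 8 (delete): buffer="ghizsxfhizsxll" (len 14), cursors c1@6 c2@12, authorship .11111.22222..
Authorship (.=original, N=cursor N): . 1 1 1 1 1 . 2 2 2 2 2 . .
Index 9: author = 2

Answer: cursor 2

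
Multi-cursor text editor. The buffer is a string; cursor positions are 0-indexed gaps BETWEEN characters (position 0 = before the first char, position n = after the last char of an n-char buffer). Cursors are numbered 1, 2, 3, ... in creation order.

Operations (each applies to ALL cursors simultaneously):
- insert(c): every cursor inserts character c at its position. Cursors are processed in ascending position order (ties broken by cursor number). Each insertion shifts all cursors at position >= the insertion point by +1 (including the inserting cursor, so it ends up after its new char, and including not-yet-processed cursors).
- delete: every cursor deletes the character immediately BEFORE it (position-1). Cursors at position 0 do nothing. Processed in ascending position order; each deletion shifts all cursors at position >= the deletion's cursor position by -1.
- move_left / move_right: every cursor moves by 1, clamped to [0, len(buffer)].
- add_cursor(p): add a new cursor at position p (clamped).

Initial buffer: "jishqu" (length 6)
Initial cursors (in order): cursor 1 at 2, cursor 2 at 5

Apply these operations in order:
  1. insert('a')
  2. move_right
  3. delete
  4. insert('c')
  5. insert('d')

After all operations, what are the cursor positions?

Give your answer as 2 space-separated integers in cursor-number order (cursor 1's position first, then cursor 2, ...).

Answer: 5 10

Derivation:
After op 1 (insert('a')): buffer="jiashqau" (len 8), cursors c1@3 c2@7, authorship ..1...2.
After op 2 (move_right): buffer="jiashqau" (len 8), cursors c1@4 c2@8, authorship ..1...2.
After op 3 (delete): buffer="jiahqa" (len 6), cursors c1@3 c2@6, authorship ..1..2
After op 4 (insert('c')): buffer="jiachqac" (len 8), cursors c1@4 c2@8, authorship ..11..22
After op 5 (insert('d')): buffer="jiacdhqacd" (len 10), cursors c1@5 c2@10, authorship ..111..222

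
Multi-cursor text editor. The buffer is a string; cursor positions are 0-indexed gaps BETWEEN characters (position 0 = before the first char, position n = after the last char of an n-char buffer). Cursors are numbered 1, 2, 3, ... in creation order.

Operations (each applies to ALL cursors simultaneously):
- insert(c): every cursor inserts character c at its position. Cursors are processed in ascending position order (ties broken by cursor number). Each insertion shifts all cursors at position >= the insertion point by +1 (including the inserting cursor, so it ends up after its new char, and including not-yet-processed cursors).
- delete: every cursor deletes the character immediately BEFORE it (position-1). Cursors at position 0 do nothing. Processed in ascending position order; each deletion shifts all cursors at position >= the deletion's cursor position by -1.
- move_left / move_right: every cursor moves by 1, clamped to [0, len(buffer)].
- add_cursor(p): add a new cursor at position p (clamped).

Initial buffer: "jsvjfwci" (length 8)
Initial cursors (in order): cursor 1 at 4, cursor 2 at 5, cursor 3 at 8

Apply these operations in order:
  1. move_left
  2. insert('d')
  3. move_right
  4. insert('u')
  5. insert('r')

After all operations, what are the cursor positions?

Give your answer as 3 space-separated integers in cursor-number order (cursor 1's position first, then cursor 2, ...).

Answer: 7 11 17

Derivation:
After op 1 (move_left): buffer="jsvjfwci" (len 8), cursors c1@3 c2@4 c3@7, authorship ........
After op 2 (insert('d')): buffer="jsvdjdfwcdi" (len 11), cursors c1@4 c2@6 c3@10, authorship ...1.2...3.
After op 3 (move_right): buffer="jsvdjdfwcdi" (len 11), cursors c1@5 c2@7 c3@11, authorship ...1.2...3.
After op 4 (insert('u')): buffer="jsvdjudfuwcdiu" (len 14), cursors c1@6 c2@9 c3@14, authorship ...1.12.2..3.3
After op 5 (insert('r')): buffer="jsvdjurdfurwcdiur" (len 17), cursors c1@7 c2@11 c3@17, authorship ...1.112.22..3.33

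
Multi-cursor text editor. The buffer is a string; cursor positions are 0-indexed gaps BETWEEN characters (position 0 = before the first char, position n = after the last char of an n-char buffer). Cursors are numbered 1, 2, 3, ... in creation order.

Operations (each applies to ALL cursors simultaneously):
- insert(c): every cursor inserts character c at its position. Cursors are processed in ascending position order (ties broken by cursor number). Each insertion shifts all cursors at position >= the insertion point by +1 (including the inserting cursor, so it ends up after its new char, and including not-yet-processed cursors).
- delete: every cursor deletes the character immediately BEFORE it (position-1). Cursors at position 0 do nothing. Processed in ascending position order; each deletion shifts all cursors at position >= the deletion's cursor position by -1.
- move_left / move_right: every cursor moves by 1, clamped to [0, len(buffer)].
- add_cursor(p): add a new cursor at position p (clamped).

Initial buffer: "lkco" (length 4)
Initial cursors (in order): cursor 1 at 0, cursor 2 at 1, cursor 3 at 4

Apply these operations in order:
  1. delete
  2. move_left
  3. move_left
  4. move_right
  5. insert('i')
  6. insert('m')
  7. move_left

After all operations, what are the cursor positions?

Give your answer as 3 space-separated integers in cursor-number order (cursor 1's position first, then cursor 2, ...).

Answer: 6 6 6

Derivation:
After op 1 (delete): buffer="kc" (len 2), cursors c1@0 c2@0 c3@2, authorship ..
After op 2 (move_left): buffer="kc" (len 2), cursors c1@0 c2@0 c3@1, authorship ..
After op 3 (move_left): buffer="kc" (len 2), cursors c1@0 c2@0 c3@0, authorship ..
After op 4 (move_right): buffer="kc" (len 2), cursors c1@1 c2@1 c3@1, authorship ..
After op 5 (insert('i')): buffer="kiiic" (len 5), cursors c1@4 c2@4 c3@4, authorship .123.
After op 6 (insert('m')): buffer="kiiimmmc" (len 8), cursors c1@7 c2@7 c3@7, authorship .123123.
After op 7 (move_left): buffer="kiiimmmc" (len 8), cursors c1@6 c2@6 c3@6, authorship .123123.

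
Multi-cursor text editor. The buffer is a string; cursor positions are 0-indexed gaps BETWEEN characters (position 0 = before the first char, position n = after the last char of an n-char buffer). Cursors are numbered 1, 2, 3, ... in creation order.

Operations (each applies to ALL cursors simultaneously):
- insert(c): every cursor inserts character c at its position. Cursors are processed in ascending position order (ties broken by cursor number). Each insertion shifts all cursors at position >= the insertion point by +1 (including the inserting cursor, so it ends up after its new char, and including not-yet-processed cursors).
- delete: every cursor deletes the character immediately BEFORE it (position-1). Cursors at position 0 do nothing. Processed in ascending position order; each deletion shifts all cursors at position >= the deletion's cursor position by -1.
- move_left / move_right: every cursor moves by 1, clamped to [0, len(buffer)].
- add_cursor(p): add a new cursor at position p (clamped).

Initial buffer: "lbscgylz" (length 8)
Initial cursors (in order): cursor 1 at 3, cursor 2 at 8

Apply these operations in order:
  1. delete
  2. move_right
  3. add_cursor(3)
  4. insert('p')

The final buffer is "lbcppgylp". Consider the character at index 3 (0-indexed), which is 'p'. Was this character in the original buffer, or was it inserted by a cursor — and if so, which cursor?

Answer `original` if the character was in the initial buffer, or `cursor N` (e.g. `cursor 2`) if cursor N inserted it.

After op 1 (delete): buffer="lbcgyl" (len 6), cursors c1@2 c2@6, authorship ......
After op 2 (move_right): buffer="lbcgyl" (len 6), cursors c1@3 c2@6, authorship ......
After op 3 (add_cursor(3)): buffer="lbcgyl" (len 6), cursors c1@3 c3@3 c2@6, authorship ......
After op 4 (insert('p')): buffer="lbcppgylp" (len 9), cursors c1@5 c3@5 c2@9, authorship ...13...2
Authorship (.=original, N=cursor N): . . . 1 3 . . . 2
Index 3: author = 1

Answer: cursor 1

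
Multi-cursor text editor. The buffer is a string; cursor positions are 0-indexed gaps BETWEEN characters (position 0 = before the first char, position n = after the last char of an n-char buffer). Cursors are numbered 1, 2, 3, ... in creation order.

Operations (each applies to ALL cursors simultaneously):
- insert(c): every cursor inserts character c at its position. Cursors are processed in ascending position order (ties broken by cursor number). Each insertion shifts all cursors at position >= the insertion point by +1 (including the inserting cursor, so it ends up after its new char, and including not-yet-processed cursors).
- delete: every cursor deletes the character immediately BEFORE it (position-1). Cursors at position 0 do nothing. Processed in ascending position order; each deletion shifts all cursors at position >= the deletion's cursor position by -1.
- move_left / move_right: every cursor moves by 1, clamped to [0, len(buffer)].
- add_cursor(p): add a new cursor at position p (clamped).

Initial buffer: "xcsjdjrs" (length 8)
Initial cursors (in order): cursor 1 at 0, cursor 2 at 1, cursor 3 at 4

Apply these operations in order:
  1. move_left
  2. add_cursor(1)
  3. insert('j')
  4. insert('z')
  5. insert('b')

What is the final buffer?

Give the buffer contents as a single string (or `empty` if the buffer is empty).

Answer: jjzzbbxjzbcsjzbjdjrs

Derivation:
After op 1 (move_left): buffer="xcsjdjrs" (len 8), cursors c1@0 c2@0 c3@3, authorship ........
After op 2 (add_cursor(1)): buffer="xcsjdjrs" (len 8), cursors c1@0 c2@0 c4@1 c3@3, authorship ........
After op 3 (insert('j')): buffer="jjxjcsjjdjrs" (len 12), cursors c1@2 c2@2 c4@4 c3@7, authorship 12.4..3.....
After op 4 (insert('z')): buffer="jjzzxjzcsjzjdjrs" (len 16), cursors c1@4 c2@4 c4@7 c3@11, authorship 1212.44..33.....
After op 5 (insert('b')): buffer="jjzzbbxjzbcsjzbjdjrs" (len 20), cursors c1@6 c2@6 c4@10 c3@15, authorship 121212.444..333.....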